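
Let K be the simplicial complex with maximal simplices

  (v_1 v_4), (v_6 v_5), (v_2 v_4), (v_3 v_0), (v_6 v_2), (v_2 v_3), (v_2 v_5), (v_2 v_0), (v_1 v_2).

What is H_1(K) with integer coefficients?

H_1 = Z^3.

K has 7 vertices, 9 edges.
rank ∂_1 = 6, rank ∂_2 = 0 ⇒ b_1 = 9 − 6 − 0 = 3. So H_1 = Z^3.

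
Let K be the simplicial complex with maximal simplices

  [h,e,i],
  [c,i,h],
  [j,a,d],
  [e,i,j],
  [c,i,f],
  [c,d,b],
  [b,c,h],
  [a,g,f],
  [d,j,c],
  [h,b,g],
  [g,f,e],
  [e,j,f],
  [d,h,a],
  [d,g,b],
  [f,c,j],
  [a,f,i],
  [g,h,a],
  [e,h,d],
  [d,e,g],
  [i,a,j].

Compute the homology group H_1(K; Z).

We work with the vertex ordering a < b < c < d < e < f < g < h < i < j. The simplices of K, each written with vertices in increasing order, are:

  0-simplices (10): a, b, c, d, e, f, g, h, i, j
  1-simplices (30): ad, af, ag, ah, ai, aj, bc, bd, bg, bh, cd, cf, ch, ci, cj, de, dg, dh, dj, ef, eg, eh, ei, ej, fg, fi, fj, gh, hi, ij
  2-simplices (20): adh, adj, afg, afi, agh, aij, bcd, bch, bdg, bgh, cdj, cfi, cfj, chi, deg, deh, efg, efj, ehi, eij

giving chain groups C_0 ≅ Z^10, C_1 ≅ Z^30, C_2 ≅ Z^20.

The boundary map ∂_1: C_1 → C_0 maps an edge to its endpoints' difference, ∂[p,q] = q − p. For instance
  ∂dj = j − d.
The 10×30 boundary matrix has rank 9 and Smith normal form diag(1,1,1,1,1,1,1,1,1).

The boundary map ∂_2: C_2 → C_1 acts by ∂[p,q,r] = [q,r] − [p,r] + [p,q]. For instance
  ∂aij = ij − aj + ai,
  ∂eij = ij − ej + ei.
The resulting 30×20 matrix has rank 20, and its Smith normal form has invariant factors (1,1,1,1,1,1,1,1,1,1,1,1,1,1,1,1,1,1,1,2).

Now H_k = ker ∂_k / im ∂_{k+1}, so:

  H_1: rank ker ∂_1 − rank ∂_2 = (30 − 9) − 20 = 1, and ∂_2 has invariant factor 2 > 1, so H_1 ≅ Z ⊕ Z/2.

(K is a triangulation of the Klein bottle.)

H_1 ≅ Z ⊕ Z/2.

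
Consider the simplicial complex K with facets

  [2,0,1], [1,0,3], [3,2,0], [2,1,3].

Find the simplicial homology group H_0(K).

H_0 = Z.

Take the total order 0 < 1 < 2 < 3 on the vertex set. Then K (dimension 2) consists of the simplices:

  0-simplices (4): [0], [1], [2], [3]
  1-simplices (6): [0,1], [0,2], [0,3], [1,2], [1,3], [2,3]
  2-simplices (4): [0,1,2], [0,1,3], [0,2,3], [1,2,3]

Hence C_0 ≅ Z^4, C_1 ≅ Z^6, C_2 ≅ Z^4.

The boundary map ∂_1: C_1 → C_0 maps an edge to its endpoints' difference, ∂[p,q] = q − p. For instance
  ∂[0,1] = [1] − [0].
As a 4×6 matrix over Z this has rank 3, with invariant factors (1,1,1).

Boundary ∂_2: C_2 → C_1 acts by ∂[p,q,r] = [q,r] − [p,r] + [p,q]. For instance
  ∂[1,2,3] = [2,3] − [1,3] + [1,2],
  ∂[0,2,3] = [2,3] − [0,3] + [0,2].
The resulting 6×4 matrix has rank 3, and its Smith normal form has invariant factors (1,1,1).

Computing H_k = (kernel of ∂_k) / (image of ∂_{k+1}):

  H_0: rank C_0 − rank ∂_1 = 4 − 3 = 1, and the invariant factors of ∂_1 are all 1, so H_0 = Z.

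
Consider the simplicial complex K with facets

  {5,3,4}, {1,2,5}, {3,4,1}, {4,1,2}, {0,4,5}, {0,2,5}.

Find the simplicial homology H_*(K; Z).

Fix the vertex order 0 < 1 < 2 < 3 < 4 < 5 and write every simplex with vertices in increasing order. Then dim K = 2 and the simplices of K are:

  0-simplices (6): [0], [1], [2], [3], [4], [5]
  1-simplices (12): [0,2], [0,4], [0,5], [1,2], [1,3], [1,4], [1,5], [2,4], [2,5], [3,4], [3,5], [4,5]
  2-simplices (6): [0,2,5], [0,4,5], [1,2,4], [1,2,5], [1,3,4], [3,4,5]

giving chain groups C_0 ≅ Z^6, C_1 ≅ Z^12, C_2 ≅ Z^6.

∂_1: C_1 → C_0 sends each edge [p,q] (with p < q) to q − p.
This gives a 6×12 integer matrix of rank 5; reducing to Smith normal form yields diagonal entries (1,1,1,1,1).

Boundary ∂_2: C_2 → C_1 sends each 2-simplex [p,q,r] to [q,r] − [p,r] + [p,q]. For instance
  ∂[1,3,4] = [3,4] − [1,4] + [1,3],
  ∂[1,2,5] = [2,5] − [1,5] + [1,2].
The resulting 12×6 matrix has rank 6, and its Smith normal form has invariant factors (1,1,1,1,1,1).

Computing H_k = (kernel of ∂_k) / (image of ∂_{k+1}):

  H_0: rank C_0 − rank ∂_1 = 6 − 5 = 1, and the invariant factors of ∂_1 are all 1, so H_0 ≅ Z.
  H_1: rank ker ∂_1 − rank ∂_2 = (12 − 5) − 6 = 1, and the invariant factors of ∂_2 are all 1, so H_1 ≅ Z.
  H_2: rank ker ∂_2 − rank ∂_3 = (6 − 6) − 0 = 0, and there is no ∂_3, so H_2 ≅ 0.

(K is a triangulation of the cylinder S^1 x I.)

H_0 ≅ Z,  H_1 ≅ Z,  H_2 = 0.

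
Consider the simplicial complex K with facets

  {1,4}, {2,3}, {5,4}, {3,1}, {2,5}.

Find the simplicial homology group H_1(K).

H_1 = Z.

We work with the vertex ordering 1 < 2 < 3 < 4 < 5. The simplices of K, each written with vertices in increasing order, are:

  0-simplices (5): [1], [2], [3], [4], [5]
  1-simplices (5): [1,3], [1,4], [2,3], [2,5], [4,5]

so the chain groups are C_0 ≅ Z^5, C_1 ≅ Z^5.

The boundary map ∂_1: C_1 → C_0 is given by ∂[p,q] = [q] − [p].
As a 5×5 matrix over Z this has rank 4, with invariant factors (1,1,1,1).

Computing H_k = (kernel of ∂_k) / (image of ∂_{k+1}):

  H_1: rank ker ∂_1 − rank ∂_2 = (5 − 4) − 0 = 1, and there is no ∂_2, so H_1 ≅ Z.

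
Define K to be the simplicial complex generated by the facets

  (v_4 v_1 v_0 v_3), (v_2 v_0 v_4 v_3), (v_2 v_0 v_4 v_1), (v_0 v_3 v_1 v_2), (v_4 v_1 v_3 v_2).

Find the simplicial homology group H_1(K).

H_1 = 0.

We work with the vertex ordering v_0 < v_1 < v_2 < v_3 < v_4. The simplices of K, each written with vertices in increasing order, are:

  0-simplices (5): [v_0], [v_1], [v_2], [v_3], [v_4]
  1-simplices (10): [v_0,v_1], [v_0,v_2], [v_0,v_3], [v_0,v_4], [v_1,v_2], [v_1,v_3], [v_1,v_4], [v_2,v_3], [v_2,v_4], [v_3,v_4]
  2-simplices (10): [v_0,v_1,v_2], [v_0,v_1,v_3], [v_0,v_1,v_4], [v_0,v_2,v_3], [v_0,v_2,v_4], [v_0,v_3,v_4], [v_1,v_2,v_3], [v_1,v_2,v_4], [v_1,v_3,v_4], [v_2,v_3,v_4]
  3-simplices (5): [v_0,v_1,v_2,v_3], [v_0,v_1,v_2,v_4], [v_0,v_1,v_3,v_4], [v_0,v_2,v_3,v_4], [v_1,v_2,v_3,v_4]

so the chain groups are C_0 ≅ Z^5, C_1 ≅ Z^10, C_2 ≅ Z^10, C_3 ≅ Z^5.

The boundary map ∂_1: C_1 → C_0 maps an edge to its endpoints' difference, ∂[p,q] = q − p.
As a 5×10 matrix over Z this has rank 4, with invariant factors (1,1,1,1).

The boundary map ∂_2: C_2 → C_1 maps a triangle to the signed sum of its edges. For instance
  ∂[v_0,v_1,v_2] = [v_1,v_2] − [v_0,v_2] + [v_0,v_1],
  ∂[v_0,v_2,v_3] = [v_2,v_3] − [v_0,v_3] + [v_0,v_2].
This gives a 10×10 integer matrix of rank 6; reducing to Smith normal form yields diagonal entries (1,1,1,1,1,1).

Boundary ∂_3: C_3 → C_2 sends each 3-simplex σ to the alternating sum Σ_i (−1)^i (σ with its i-th vertex removed). For instance
  ∂[v_0,v_1,v_3,v_4] = [v_1,v_3,v_4] − [v_0,v_3,v_4] + [v_0,v_1,v_4] − [v_0,v_1,v_3],
  ∂[v_1,v_2,v_3,v_4] = [v_2,v_3,v_4] − [v_1,v_3,v_4] + [v_1,v_2,v_4] − [v_1,v_2,v_3].
The 10×5 boundary matrix has rank 4 and Smith normal form diag(1,1,1,1).

Computing H_k = (kernel of ∂_k) / (image of ∂_{k+1}):

  H_1: rank ker ∂_1 − rank ∂_2 = (10 − 4) − 6 = 0, and the invariant factors of ∂_2 are all 1, so H_1 ≅ 0.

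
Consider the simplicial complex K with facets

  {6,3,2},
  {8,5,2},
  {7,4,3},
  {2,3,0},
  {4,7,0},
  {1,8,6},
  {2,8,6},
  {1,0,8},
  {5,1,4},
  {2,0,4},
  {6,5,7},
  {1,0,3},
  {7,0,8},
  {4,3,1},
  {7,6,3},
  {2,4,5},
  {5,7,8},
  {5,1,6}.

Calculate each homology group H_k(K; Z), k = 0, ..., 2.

H_0 = Z,  H_1 = Z ⊕ Z/2Z,  H_2 = 0.

We work with the vertex ordering 0 < 1 < 2 < 3 < 4 < 5 < 6 < 7 < 8. The simplices of K, each written with vertices in increasing order, are:

  0-simplices (9): [0], [1], [2], [3], [4], [5], [6], [7], [8]
  1-simplices (27): (27 of them)
  2-simplices (18): [0,1,3], [0,1,8], [0,2,3], [0,2,4], [0,4,7], [0,7,8], [1,3,4], [1,4,5], [1,5,6], [1,6,8], [2,3,6], [2,4,5], [2,5,8], [2,6,8], [3,4,7], [3,6,7], [5,6,7], [5,7,8]

giving chain groups C_0 ≅ Z^9, C_1 ≅ Z^27, C_2 ≅ Z^18.

The boundary map ∂_1: C_1 → C_0 sends each edge [p,q] (with p < q) to q − p. For instance
  ∂[6,7] = [7] − [6].
The resulting 9×27 matrix has rank 8, and its Smith normal form has invariant factors (1,1,1,1,1,1,1,1).

∂_2: C_2 → C_1 sends each 2-simplex [p,q,r] to [q,r] − [p,r] + [p,q]. For instance
  ∂[1,6,8] = [6,8] − [1,8] + [1,6],
  ∂[5,7,8] = [7,8] − [5,8] + [5,7].
This gives a 27×18 integer matrix of rank 18; reducing to Smith normal form yields diagonal entries (1,1,1,1,1,1,1,1,1,1,1,1,1,1,1,1,1,2).

Now H_k = ker ∂_k / im ∂_{k+1}, so:

  H_0: rank C_0 − rank ∂_1 = 9 − 8 = 1, and the invariant factors of ∂_1 are all 1, so H_0 = Z.
  H_1: rank ker ∂_1 − rank ∂_2 = (27 − 8) − 18 = 1, and ∂_2 has invariant factor 2 > 1, so H_1 = Z ⊕ Z/2Z.
  H_2: rank ker ∂_2 − rank ∂_3 = (18 − 18) − 0 = 0, and there is no ∂_3, so H_2 = 0.

(K is a triangulation of the Klein bottle.)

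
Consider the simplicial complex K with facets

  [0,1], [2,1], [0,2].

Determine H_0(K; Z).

Order the vertices as 0 < 1 < 2. Listing each simplex with vertices in this order, K has dimension 1 with simplices:

  0-simplices (3): [0], [1], [2]
  1-simplices (3): [0,1], [0,2], [1,2]

so the chain groups are C_0 ≅ Z^3, C_1 ≅ Z^3.

∂_1: C_1 → C_0 maps an edge to its endpoints' difference, ∂[p,q] = q − p.
The resulting 3×3 matrix has rank 2, and its Smith normal form has invariant factors (1,1).

Computing H_k = (kernel of ∂_k) / (image of ∂_{k+1}):

  H_0: rank C_0 − rank ∂_1 = 3 − 2 = 1, and the invariant factors of ∂_1 are all 1, so H_0 = Z.

(K is a triangulation of the circle S^1.)

H_0 ≅ Z.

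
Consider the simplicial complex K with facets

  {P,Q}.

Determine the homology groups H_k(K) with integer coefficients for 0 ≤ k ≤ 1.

H_0 ≅ Z,  H_1 = 0.

Take the total order P < Q on the vertex set. Then K (dimension 1) consists of the simplices:

  0-simplices (2): P, Q
  1-simplices (1): PQ

Hence C_0 ≅ Z^2, C_1 ≅ Z^1.

Boundary ∂_1: C_1 → C_0 sends each edge [p,q] (with p < q) to q − p. For instance
  ∂PQ = Q − P.
The 2×1 boundary matrix has rank 1 and Smith normal form diag(1).

Reading off H_k = ker ∂_k / im ∂_{k+1}:

  H_0: rank C_0 − rank ∂_1 = 2 − 1 = 1, and the invariant factors of ∂_1 are all 1, so H_0 ≅ Z.
  H_1: rank ker ∂_1 − rank ∂_2 = (1 − 1) − 0 = 0, and there is no ∂_2, so H_1 ≅ 0.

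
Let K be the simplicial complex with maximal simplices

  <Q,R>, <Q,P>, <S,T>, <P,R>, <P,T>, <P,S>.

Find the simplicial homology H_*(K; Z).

H_0 ≅ Z,  H_1 ≅ Z^2.

K has 5 vertices, 6 edges.
rank ∂_0 = 0, rank ∂_1 = 4 ⇒ b_0 = 5 − 0 − 4 = 1; all invariant factors of ∂_1 are 1 so no torsion. So H_0 ≅ Z.
rank ∂_1 = 4, rank ∂_2 = 0 ⇒ b_1 = 6 − 4 − 0 = 2. So H_1 ≅ Z^2.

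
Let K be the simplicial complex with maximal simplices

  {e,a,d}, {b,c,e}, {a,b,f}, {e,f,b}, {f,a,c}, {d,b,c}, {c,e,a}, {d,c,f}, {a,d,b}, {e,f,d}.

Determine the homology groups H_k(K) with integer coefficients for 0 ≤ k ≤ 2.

We work with the vertex ordering a < b < c < d < e < f. The simplices of K, each written with vertices in increasing order, are:

  0-simplices (6): a, b, c, d, e, f
  1-simplices (15): ab, ac, ad, ae, af, bc, bd, be, bf, cd, ce, cf, de, df, ef
  2-simplices (10): abd, abf, ace, acf, ade, bcd, bce, bef, cdf, def

Hence C_0 ≅ Z^6, C_1 ≅ Z^15, C_2 ≅ Z^10.

∂_1: C_1 → C_0 is given by ∂[p,q] = [q] − [p]. For instance
  ∂be = e − b.
The 6×15 boundary matrix has rank 5 and Smith normal form diag(1,1,1,1,1).

Boundary ∂_2: C_2 → C_1 maps a triangle to the signed sum of its edges. For instance
  ∂ace = ce − ae + ac,
  ∂abd = bd − ad + ab.
The resulting 15×10 matrix has rank 10, and its Smith normal form has invariant factors (1,1,1,1,1,1,1,1,1,2).

From H_k ≅ ker(∂_k) / im(∂_{k+1}) we obtain:

  H_0: rank C_0 − rank ∂_1 = 6 − 5 = 1, and the invariant factors of ∂_1 are all 1, so H_0 ≅ Z.
  H_1: rank ker ∂_1 − rank ∂_2 = (15 − 5) − 10 = 0, and ∂_2 has invariant factor 2 > 1, so H_1 ≅ Z/2.
  H_2: rank ker ∂_2 − rank ∂_3 = (10 − 10) − 0 = 0, and there is no ∂_3, so H_2 ≅ 0.

As a check, the Euler characteristic is 6 − 15 + 10 = 1, which agrees with 1 − 0 + 0 = 1.

H_0 ≅ Z,  H_1 ≅ Z/2,  H_2 = 0.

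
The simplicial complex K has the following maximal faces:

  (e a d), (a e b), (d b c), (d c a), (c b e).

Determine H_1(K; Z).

H_1 ≅ Z.

We work with the vertex ordering a < b < c < d < e. The simplices of K, each written with vertices in increasing order, are:

  0-simplices (5): a, b, c, d, e
  1-simplices (10): ab, ac, ad, ae, bc, bd, be, cd, ce, de
  2-simplices (5): abe, acd, ade, bcd, bce

so the chain groups are C_0 ≅ Z^5, C_1 ≅ Z^10, C_2 ≅ Z^5.

Boundary ∂_1: C_1 → C_0 is given by ∂[p,q] = [q] − [p]. For instance
  ∂ac = c − a.
This gives a 5×10 integer matrix of rank 4; reducing to Smith normal form yields diagonal entries (1,1,1,1).

Boundary ∂_2: C_2 → C_1 maps a triangle to the signed sum of its edges. For instance
  ∂bcd = cd − bd + bc,
  ∂abe = be − ae + ab.
As a 10×5 matrix over Z this has rank 5, with invariant factors (1,1,1,1,1).

Reading off H_k = ker ∂_k / im ∂_{k+1}:

  H_1: rank ker ∂_1 − rank ∂_2 = (10 − 4) − 5 = 1, and the invariant factors of ∂_2 are all 1, so H_1 = Z.

(K is a triangulation of the Möbius band.)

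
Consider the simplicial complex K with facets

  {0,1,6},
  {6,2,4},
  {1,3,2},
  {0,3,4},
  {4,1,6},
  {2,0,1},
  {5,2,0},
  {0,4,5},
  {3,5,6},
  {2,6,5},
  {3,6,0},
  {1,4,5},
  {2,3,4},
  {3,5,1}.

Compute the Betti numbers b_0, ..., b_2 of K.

b_0 = 1, b_1 = 2, b_2 = 1.

Order the vertices as 0 < 1 < 2 < 3 < 4 < 5 < 6. Listing each simplex with vertices in this order, K has dimension 2 with simplices:

  0-simplices (7): [0], [1], [2], [3], [4], [5], [6]
  1-simplices (21): [0,1], [0,2], [0,3], [0,4], [0,5], [0,6], [1,2], [1,3], [1,4], [1,5], [1,6], [2,3], [2,4], [2,5], [2,6], [3,4], [3,5], [3,6], [4,5], [4,6], [5,6]
  2-simplices (14): [0,1,2], [0,1,6], [0,2,5], [0,3,4], [0,3,6], [0,4,5], [1,2,3], [1,3,5], [1,4,5], [1,4,6], [2,3,4], [2,4,6], [2,5,6], [3,5,6]

so the chain groups are C_0 ≅ Z^7, C_1 ≅ Z^21, C_2 ≅ Z^14.

The boundary map ∂_1: C_1 → C_0 maps an edge to its endpoints' difference, ∂[p,q] = q − p.
The 7×21 boundary matrix has rank 6 and Smith normal form diag(1,1,1,1,1,1).

∂_2: C_2 → C_1 sends each 2-simplex [p,q,r] to [q,r] − [p,r] + [p,q]. For instance
  ∂[0,1,6] = [1,6] − [0,6] + [0,1],
  ∂[1,4,5] = [4,5] − [1,5] + [1,4].
As a 21×14 matrix over Z this has rank 13, with invariant factors (1,1,1,1,1,1,1,1,1,1,1,1,1).

Computing H_k = (kernel of ∂_k) / (image of ∂_{k+1}):

  H_0: rank C_0 − rank ∂_1 = 7 − 6 = 1, and the invariant factors of ∂_1 are all 1, so H_0 ≅ Z.
  H_1: rank ker ∂_1 − rank ∂_2 = (21 − 6) − 13 = 2, and the invariant factors of ∂_2 are all 1, so H_1 ≅ Z^2.
  H_2: rank ker ∂_2 − rank ∂_3 = (14 − 13) − 0 = 1, and there is no ∂_3, so H_2 ≅ Z.

As a check, the Euler characteristic is 7 − 21 + 14 = 0, which agrees with 1 − 2 + 1 = 0.

Hence the Betti numbers are b_0 = 1, b_1 = 2, b_2 = 1.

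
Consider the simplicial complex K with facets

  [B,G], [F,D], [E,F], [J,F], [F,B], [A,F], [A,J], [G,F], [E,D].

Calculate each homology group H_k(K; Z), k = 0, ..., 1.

H_0 = Z,  H_1 = Z^3.

We work with the vertex ordering A < B < D < E < F < G < J. The simplices of K, each written with vertices in increasing order, are:

  0-simplices (7): A, B, D, E, F, G, J
  1-simplices (9): AF, AJ, BF, BG, DE, DF, EF, FG, FJ

Hence C_0 ≅ Z^7, C_1 ≅ Z^9.

Boundary ∂_1: C_1 → C_0 sends each edge [p,q] (with p < q) to q − p.
This gives a 7×9 integer matrix of rank 6; reducing to Smith normal form yields diagonal entries (1,1,1,1,1,1).

Computing H_k = (kernel of ∂_k) / (image of ∂_{k+1}):

  H_0: rank C_0 − rank ∂_1 = 7 − 6 = 1, and the invariant factors of ∂_1 are all 1, so H_0 = Z.
  H_1: rank ker ∂_1 − rank ∂_2 = (9 − 6) − 0 = 3, and there is no ∂_2, so H_1 = Z^3.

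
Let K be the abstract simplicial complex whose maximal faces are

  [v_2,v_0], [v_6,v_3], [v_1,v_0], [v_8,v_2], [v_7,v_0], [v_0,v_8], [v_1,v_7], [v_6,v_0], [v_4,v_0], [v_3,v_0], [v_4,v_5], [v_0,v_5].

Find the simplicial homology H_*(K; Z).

We work with the vertex ordering v_0 < v_1 < v_2 < v_3 < v_4 < v_5 < v_6 < v_7 < v_8. The simplices of K, each written with vertices in increasing order, are:

  0-simplices (9): [v_0], [v_1], [v_2], [v_3], [v_4], [v_5], [v_6], [v_7], [v_8]
  1-simplices (12): [v_0,v_1], [v_0,v_2], [v_0,v_3], [v_0,v_4], [v_0,v_5], [v_0,v_6], [v_0,v_7], [v_0,v_8], [v_1,v_7], [v_2,v_8], [v_3,v_6], [v_4,v_5]

giving chain groups C_0 ≅ Z^9, C_1 ≅ Z^12.

∂_1: C_1 → C_0 sends each edge [p,q] (with p < q) to q − p.
As a 9×12 matrix over Z this has rank 8, with invariant factors (1,1,1,1,1,1,1,1).

Now H_k = ker ∂_k / im ∂_{k+1}, so:

  H_0: rank C_0 − rank ∂_1 = 9 − 8 = 1, and the invariant factors of ∂_1 are all 1, so H_0 ≅ Z.
  H_1: rank ker ∂_1 − rank ∂_2 = (12 − 8) − 0 = 4, and there is no ∂_2, so H_1 ≅ Z^4.

(K is a triangulation of a wedge of 4 circles.)

H_0 = Z,  H_1 = Z^4.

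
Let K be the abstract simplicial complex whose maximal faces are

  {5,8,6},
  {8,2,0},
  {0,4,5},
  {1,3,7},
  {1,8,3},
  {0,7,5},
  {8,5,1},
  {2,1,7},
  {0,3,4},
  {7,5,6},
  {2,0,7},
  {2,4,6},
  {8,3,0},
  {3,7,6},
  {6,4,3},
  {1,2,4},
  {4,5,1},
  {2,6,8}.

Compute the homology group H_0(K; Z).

Order the vertices as 0 < 1 < 2 < 3 < 4 < 5 < 6 < 7 < 8. Listing each simplex with vertices in this order, K has dimension 2 with simplices:

  0-simplices (9): [0], [1], [2], [3], [4], [5], [6], [7], [8]
  1-simplices (27): (27 of them)
  2-simplices (18): [0,2,7], [0,2,8], [0,3,4], [0,3,8], [0,4,5], [0,5,7], [1,2,4], [1,2,7], [1,3,7], [1,3,8], [1,4,5], [1,5,8], [2,4,6], [2,6,8], [3,4,6], [3,6,7], [5,6,7], [5,6,8]

so the chain groups are C_0 ≅ Z^9, C_1 ≅ Z^27, C_2 ≅ Z^18.

∂_1: C_1 → C_0 maps an edge to its endpoints' difference, ∂[p,q] = q − p. For instance
  ∂[2,4] = [4] − [2].
As a 9×27 matrix over Z this has rank 8, with invariant factors (1,1,1,1,1,1,1,1).

The boundary map ∂_2: C_2 → C_1 sends each 2-simplex [p,q,r] to [q,r] − [p,r] + [p,q]. For instance
  ∂[1,3,7] = [3,7] − [1,7] + [1,3],
  ∂[0,2,7] = [2,7] − [0,7] + [0,2].
As a 27×18 matrix over Z this has rank 17, with invariant factors (1,1,1,1,1,1,1,1,1,1,1,1,1,1,1,1,1).

Reading off H_k = ker ∂_k / im ∂_{k+1}:

  H_0: rank C_0 − rank ∂_1 = 9 − 8 = 1, and the invariant factors of ∂_1 are all 1, so H_0 = Z.

(K is a triangulation of the torus T^2.)

H_0 ≅ Z.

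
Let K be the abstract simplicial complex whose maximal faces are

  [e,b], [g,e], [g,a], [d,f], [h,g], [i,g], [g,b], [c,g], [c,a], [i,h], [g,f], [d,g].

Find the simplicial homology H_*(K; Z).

Take the total order a < b < c < d < e < f < g < h < i on the vertex set. Then K (dimension 1) consists of the simplices:

  0-simplices (9): a, b, c, d, e, f, g, h, i
  1-simplices (12): ac, ag, be, bg, cg, df, dg, eg, fg, gh, gi, hi

so the chain groups are C_0 ≅ Z^9, C_1 ≅ Z^12.

∂_1: C_1 → C_0 maps an edge to its endpoints' difference, ∂[p,q] = q − p.
The 9×12 boundary matrix has rank 8 and Smith normal form diag(1,1,1,1,1,1,1,1).

Reading off H_k = ker ∂_k / im ∂_{k+1}:

  H_0: rank C_0 − rank ∂_1 = 9 − 8 = 1, and the invariant factors of ∂_1 are all 1, so H_0 ≅ Z.
  H_1: rank ker ∂_1 − rank ∂_2 = (12 − 8) − 0 = 4, and there is no ∂_2, so H_1 ≅ Z^4.

H_0 ≅ Z,  H_1 ≅ Z^4.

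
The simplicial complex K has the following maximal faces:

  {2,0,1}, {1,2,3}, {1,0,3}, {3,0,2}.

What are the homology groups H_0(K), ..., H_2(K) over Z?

H_0 = Z,  H_1 = 0,  H_2 = Z.

Take the total order 0 < 1 < 2 < 3 on the vertex set. Then K (dimension 2) consists of the simplices:

  0-simplices (4): [0], [1], [2], [3]
  1-simplices (6): [0,1], [0,2], [0,3], [1,2], [1,3], [2,3]
  2-simplices (4): [0,1,2], [0,1,3], [0,2,3], [1,2,3]

giving chain groups C_0 ≅ Z^4, C_1 ≅ Z^6, C_2 ≅ Z^4.

∂_1: C_1 → C_0 maps an edge to its endpoints' difference, ∂[p,q] = q − p.
This gives a 4×6 integer matrix of rank 3; reducing to Smith normal form yields diagonal entries (1,1,1).

Boundary ∂_2: C_2 → C_1 acts by ∂[p,q,r] = [q,r] − [p,r] + [p,q]. For instance
  ∂[1,2,3] = [2,3] − [1,3] + [1,2],
  ∂[0,1,3] = [1,3] − [0,3] + [0,1].
As a 6×4 matrix over Z this has rank 3, with invariant factors (1,1,1).

Reading off H_k = ker ∂_k / im ∂_{k+1}:

  H_0: rank C_0 − rank ∂_1 = 4 − 3 = 1, and the invariant factors of ∂_1 are all 1, so H_0 = Z.
  H_1: rank ker ∂_1 − rank ∂_2 = (6 − 3) − 3 = 0, and the invariant factors of ∂_2 are all 1, so H_1 = 0.
  H_2: rank ker ∂_2 − rank ∂_3 = (4 − 3) − 0 = 1, and there is no ∂_3, so H_2 = Z.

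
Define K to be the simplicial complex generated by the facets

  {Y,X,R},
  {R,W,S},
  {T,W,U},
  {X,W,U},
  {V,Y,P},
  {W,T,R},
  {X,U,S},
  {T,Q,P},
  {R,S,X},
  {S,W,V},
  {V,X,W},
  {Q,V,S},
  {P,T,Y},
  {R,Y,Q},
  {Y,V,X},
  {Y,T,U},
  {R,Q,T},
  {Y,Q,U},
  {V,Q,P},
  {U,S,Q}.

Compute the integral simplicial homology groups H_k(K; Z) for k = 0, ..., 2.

We work with the vertex ordering P < Q < R < S < T < U < V < W < X < Y. The simplices of K, each written with vertices in increasing order, are:

  0-simplices (10): P, Q, R, S, T, U, V, W, X, Y
  1-simplices (30): PQ, PT, PV, PY, QR, QS, QT, QU, QV, QY, RS, RT, RW, RX, RY, SU, SV, SW, SX, TU, TW, TY, UW, UX, UY, VW, VX, VY, WX, XY
  2-simplices (20): PQT, PQV, PTY, PVY, QRT, QRY, QSU, QSV, QUY, RSW, RSX, RTW, RXY, SUX, SVW, TUW, TUY, UWX, VWX, VXY

giving chain groups C_0 ≅ Z^10, C_1 ≅ Z^30, C_2 ≅ Z^20.

Boundary ∂_1: C_1 → C_0 is given by ∂[p,q] = [q] − [p].
The 10×30 boundary matrix has rank 9 and Smith normal form diag(1,1,1,1,1,1,1,1,1).

∂_2: C_2 → C_1 sends each 2-simplex [p,q,r] to [q,r] − [p,r] + [p,q]. For instance
  ∂RXY = XY − RY + RX,
  ∂QRY = RY − QY + QR.
As a 30×20 matrix over Z this has rank 20, with invariant factors (1,1,1,1,1,1,1,1,1,1,1,1,1,1,1,1,1,1,1,2).

Computing H_k = (kernel of ∂_k) / (image of ∂_{k+1}):

  H_0: rank C_0 − rank ∂_1 = 10 − 9 = 1, and the invariant factors of ∂_1 are all 1, so H_0 = Z.
  H_1: rank ker ∂_1 − rank ∂_2 = (30 − 9) − 20 = 1, and ∂_2 has invariant factor 2 > 1, so H_1 = Z ⊕ Z/2Z.
  H_2: rank ker ∂_2 − rank ∂_3 = (20 − 20) − 0 = 0, and there is no ∂_3, so H_2 = 0.

H_0 = Z,  H_1 = Z ⊕ Z/2Z,  H_2 = 0.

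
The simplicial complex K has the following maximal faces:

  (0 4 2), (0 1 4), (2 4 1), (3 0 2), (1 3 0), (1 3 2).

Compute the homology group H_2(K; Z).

H_2 = Z.

Fix the vertex order 0 < 1 < 2 < 3 < 4 and write every simplex with vertices in increasing order. Then dim K = 2 and the simplices of K are:

  0-simplices (5): [0], [1], [2], [3], [4]
  1-simplices (9): [0,1], [0,2], [0,3], [0,4], [1,2], [1,3], [1,4], [2,3], [2,4]
  2-simplices (6): [0,1,3], [0,1,4], [0,2,3], [0,2,4], [1,2,3], [1,2,4]

so the chain groups are C_0 ≅ Z^5, C_1 ≅ Z^9, C_2 ≅ Z^6.

∂_1: C_1 → C_0 sends each edge [p,q] (with p < q) to q − p.
This gives a 5×9 integer matrix of rank 4; reducing to Smith normal form yields diagonal entries (1,1,1,1).

∂_2: C_2 → C_1 maps a triangle to the signed sum of its edges. For instance
  ∂[0,1,4] = [1,4] − [0,4] + [0,1],
  ∂[1,2,3] = [2,3] − [1,3] + [1,2].
As a 9×6 matrix over Z this has rank 5, with invariant factors (1,1,1,1,1).

Computing H_k = (kernel of ∂_k) / (image of ∂_{k+1}):

  H_2: rank ker ∂_2 − rank ∂_3 = (6 − 5) − 0 = 1, and there is no ∂_3, so H_2 = Z.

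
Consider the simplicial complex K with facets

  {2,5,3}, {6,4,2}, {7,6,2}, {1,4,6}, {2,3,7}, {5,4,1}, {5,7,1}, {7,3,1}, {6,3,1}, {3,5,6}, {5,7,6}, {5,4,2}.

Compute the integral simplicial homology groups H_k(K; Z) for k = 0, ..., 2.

Fix the vertex order 1 < 2 < 3 < 4 < 5 < 6 < 7 and write every simplex with vertices in increasing order. Then dim K = 2 and the simplices of K are:

  0-simplices (7): [1], [2], [3], [4], [5], [6], [7]
  1-simplices (18): [1,3], [1,4], [1,5], [1,6], [1,7], [2,3], [2,4], [2,5], [2,6], [2,7], [3,5], [3,6], [3,7], [4,5], [4,6], [5,6], [5,7], [6,7]
  2-simplices (12): [1,3,6], [1,3,7], [1,4,5], [1,4,6], [1,5,7], [2,3,5], [2,3,7], [2,4,5], [2,4,6], [2,6,7], [3,5,6], [5,6,7]

giving chain groups C_0 ≅ Z^7, C_1 ≅ Z^18, C_2 ≅ Z^12.

∂_1: C_1 → C_0 maps an edge to its endpoints' difference, ∂[p,q] = q − p. For instance
  ∂[1,3] = [3] − [1].
This gives a 7×18 integer matrix of rank 6; reducing to Smith normal form yields diagonal entries (1,1,1,1,1,1).

The boundary map ∂_2: C_2 → C_1 maps a triangle to the signed sum of its edges. For instance
  ∂[3,5,6] = [5,6] − [3,6] + [3,5],
  ∂[1,4,6] = [4,6] − [1,6] + [1,4].
As a 18×12 matrix over Z this has rank 12, with invariant factors (1,1,1,1,1,1,1,1,1,1,1,2).

Now H_k = ker ∂_k / im ∂_{k+1}, so:

  H_0: rank C_0 − rank ∂_1 = 7 − 6 = 1, and the invariant factors of ∂_1 are all 1, so H_0 = Z.
  H_1: rank ker ∂_1 − rank ∂_2 = (18 − 6) − 12 = 0, and ∂_2 has invariant factor 2 > 1, so H_1 = Z/2Z.
  H_2: rank ker ∂_2 − rank ∂_3 = (12 − 12) − 0 = 0, and there is no ∂_3, so H_2 = 0.

H_0 = Z,  H_1 = Z/2Z,  H_2 = 0.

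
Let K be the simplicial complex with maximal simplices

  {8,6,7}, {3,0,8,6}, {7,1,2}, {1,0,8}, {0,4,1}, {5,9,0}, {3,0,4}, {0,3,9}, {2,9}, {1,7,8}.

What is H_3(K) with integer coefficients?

Fix the vertex order 0 < 1 < 2 < 3 < 4 < 5 < 6 < 7 < 8 < 9 and write every simplex with vertices in increasing order. Then dim K = 3 and the simplices of K are:

  0-simplices (10): [0], [1], [2], [3], [4], [5], [6], [7], [8], [9]
  1-simplices (21): [0,1], [0,3], [0,4], [0,5], [0,6], [0,8], [0,9], [1,2], [1,4], [1,7], [1,8], [2,7], [2,9], [3,4], [3,6], [3,8], [3,9], [5,9], [6,7], [6,8], [7,8]
  2-simplices (12): [0,1,4], [0,1,8], [0,3,4], [0,3,6], [0,3,8], [0,3,9], [0,5,9], [0,6,8], [1,2,7], [1,7,8], [3,6,8], [6,7,8]
  3-simplices (1): [0,3,6,8]

so the chain groups are C_0 ≅ Z^10, C_1 ≅ Z^21, C_2 ≅ Z^12, C_3 ≅ Z^1.

The boundary map ∂_1: C_1 → C_0 is given by ∂[p,q] = [q] − [p]. For instance
  ∂[3,6] = [6] − [3].
This gives a 10×21 integer matrix of rank 9; reducing to Smith normal form yields diagonal entries (1,1,1,1,1,1,1,1,1).

The boundary map ∂_2: C_2 → C_1 acts by ∂[p,q,r] = [q,r] − [p,r] + [p,q]. For instance
  ∂[0,1,4] = [1,4] − [0,4] + [0,1],
  ∂[6,7,8] = [7,8] − [6,8] + [6,7].
This gives a 21×12 integer matrix of rank 11; reducing to Smith normal form yields diagonal entries (1,1,1,1,1,1,1,1,1,1,1).

∂_3: C_3 → C_2 sends each 3-simplex σ to the alternating sum Σ_i (−1)^i (σ with its i-th vertex removed). For instance
  ∂[0,3,6,8] = [3,6,8] − [0,6,8] + [0,3,8] − [0,3,6].
The resulting 12×1 matrix has rank 1, and its Smith normal form has invariant factors (1).

Reading off H_k = ker ∂_k / im ∂_{k+1}:

  H_3: rank ker ∂_3 − rank ∂_4 = (1 − 1) − 0 = 0, and there is no ∂_4, so H_3 = 0.

H_3 = 0.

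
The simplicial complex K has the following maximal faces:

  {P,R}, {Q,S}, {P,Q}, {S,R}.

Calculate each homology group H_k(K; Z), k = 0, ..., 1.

K has 4 vertices, 4 edges.
rank ∂_0 = 0, rank ∂_1 = 3 ⇒ b_0 = 4 − 0 − 3 = 1; all invariant factors of ∂_1 are 1 so no torsion. So H_0 = Z.
rank ∂_1 = 3, rank ∂_2 = 0 ⇒ b_1 = 4 − 3 − 0 = 1. So H_1 = Z.

H_0 = Z,  H_1 = Z.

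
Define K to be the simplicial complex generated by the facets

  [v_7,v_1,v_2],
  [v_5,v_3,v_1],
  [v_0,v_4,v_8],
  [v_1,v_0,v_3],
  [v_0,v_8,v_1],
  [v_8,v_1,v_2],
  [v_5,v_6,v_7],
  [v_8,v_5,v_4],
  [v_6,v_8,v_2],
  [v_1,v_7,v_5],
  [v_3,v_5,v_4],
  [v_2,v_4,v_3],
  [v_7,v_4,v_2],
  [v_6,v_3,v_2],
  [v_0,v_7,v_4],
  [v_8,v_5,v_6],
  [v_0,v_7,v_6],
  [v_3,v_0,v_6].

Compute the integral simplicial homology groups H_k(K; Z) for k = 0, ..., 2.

Order the vertices as v_0 < v_1 < v_2 < v_3 < v_4 < v_5 < v_6 < v_7 < v_8. Listing each simplex with vertices in this order, K has dimension 2 with simplices:

  0-simplices (9): [v_0], [v_1], [v_2], [v_3], [v_4], [v_5], [v_6], [v_7], [v_8]
  1-simplices (27): (27 of them)
  2-simplices (18): (18 of them)

Hence C_0 ≅ Z^9, C_1 ≅ Z^27, C_2 ≅ Z^18.

∂_1: C_1 → C_0 sends each edge [p,q] (with p < q) to q − p. For instance
  ∂[v_1,v_8] = [v_8] − [v_1].
As a 9×27 matrix over Z this has rank 8, with invariant factors (1,1,1,1,1,1,1,1).

The boundary map ∂_2: C_2 → C_1 acts by ∂[p,q,r] = [q,r] − [p,r] + [p,q]. For instance
  ∂[v_2,v_3,v_6] = [v_3,v_6] − [v_2,v_6] + [v_2,v_3],
  ∂[v_5,v_6,v_8] = [v_6,v_8] − [v_5,v_8] + [v_5,v_6].
The resulting 27×18 matrix has rank 17, and its Smith normal form has invariant factors (1,1,1,1,1,1,1,1,1,1,1,1,1,1,1,1,1).

Now H_k = ker ∂_k / im ∂_{k+1}, so:

  H_0: rank C_0 − rank ∂_1 = 9 − 8 = 1, and the invariant factors of ∂_1 are all 1, so H_0 ≅ Z.
  H_1: rank ker ∂_1 − rank ∂_2 = (27 − 8) − 17 = 2, and the invariant factors of ∂_2 are all 1, so H_1 ≅ Z^2.
  H_2: rank ker ∂_2 − rank ∂_3 = (18 − 17) − 0 = 1, and there is no ∂_3, so H_2 ≅ Z.

As a check, the Euler characteristic is 9 − 27 + 18 = 0, which agrees with 1 − 2 + 1 = 0.

H_0 = Z,  H_1 = Z^2,  H_2 = Z.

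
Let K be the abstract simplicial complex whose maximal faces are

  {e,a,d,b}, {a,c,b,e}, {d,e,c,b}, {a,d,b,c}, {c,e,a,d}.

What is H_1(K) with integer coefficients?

H_1 ≅ 0.

We work with the vertex ordering a < b < c < d < e. The simplices of K, each written with vertices in increasing order, are:

  0-simplices (5): a, b, c, d, e
  1-simplices (10): ab, ac, ad, ae, bc, bd, be, cd, ce, de
  2-simplices (10): abc, abd, abe, acd, ace, ade, bcd, bce, bde, cde
  3-simplices (5): abcd, abce, abde, acde, bcde

so the chain groups are C_0 ≅ Z^5, C_1 ≅ Z^10, C_2 ≅ Z^10, C_3 ≅ Z^5.

The boundary map ∂_1: C_1 → C_0 sends each edge [p,q] (with p < q) to q − p.
This gives a 5×10 integer matrix of rank 4; reducing to Smith normal form yields diagonal entries (1,1,1,1).

The boundary map ∂_2: C_2 → C_1 sends each 2-simplex [p,q,r] to [q,r] − [p,r] + [p,q]. For instance
  ∂cde = de − ce + cd,
  ∂acd = cd − ad + ac.
The 10×10 boundary matrix has rank 6 and Smith normal form diag(1,1,1,1,1,1).

∂_3: C_3 → C_2 sends each 3-simplex σ to the alternating sum Σ_i (−1)^i (σ with its i-th vertex removed). For instance
  ∂abde = bde − ade + abe − abd,
  ∂abce = bce − ace + abe − abc.
The resulting 10×5 matrix has rank 4, and its Smith normal form has invariant factors (1,1,1,1).

Now H_k = ker ∂_k / im ∂_{k+1}, so:

  H_1: rank ker ∂_1 − rank ∂_2 = (10 − 4) − 6 = 0, and the invariant factors of ∂_2 are all 1, so H_1 ≅ 0.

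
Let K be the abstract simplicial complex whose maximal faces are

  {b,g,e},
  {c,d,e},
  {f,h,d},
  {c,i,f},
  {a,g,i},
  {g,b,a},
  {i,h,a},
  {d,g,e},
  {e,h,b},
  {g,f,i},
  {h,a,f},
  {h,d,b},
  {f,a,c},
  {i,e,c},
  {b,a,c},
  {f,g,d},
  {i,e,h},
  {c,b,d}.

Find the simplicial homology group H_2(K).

H_2 ≅ 0.

Take the total order a < b < c < d < e < f < g < h < i on the vertex set. Then K (dimension 2) consists of the simplices:

  0-simplices (9): a, b, c, d, e, f, g, h, i
  1-simplices (27): ab, ac, af, ag, ah, ai, bc, bd, be, bg, bh, cd, ce, cf, ci, de, df, dg, dh, eg, eh, ei, fg, fh, fi, gi, hi
  2-simplices (18): abc, abg, acf, afh, agi, ahi, bcd, bdh, beg, beh, cde, cei, cfi, deg, dfg, dfh, ehi, fgi

Hence C_0 ≅ Z^9, C_1 ≅ Z^27, C_2 ≅ Z^18.

Boundary ∂_1: C_1 → C_0 maps an edge to its endpoints' difference, ∂[p,q] = q − p.
The 9×27 boundary matrix has rank 8 and Smith normal form diag(1,1,1,1,1,1,1,1).

∂_2: C_2 → C_1 acts by ∂[p,q,r] = [q,r] − [p,r] + [p,q]. For instance
  ∂bcd = cd − bd + bc,
  ∂afh = fh − ah + af.
The resulting 27×18 matrix has rank 18, and its Smith normal form has invariant factors (1,1,1,1,1,1,1,1,1,1,1,1,1,1,1,1,1,2).

Computing H_k = (kernel of ∂_k) / (image of ∂_{k+1}):

  H_2: rank ker ∂_2 − rank ∂_3 = (18 − 18) − 0 = 0, and there is no ∂_3, so H_2 ≅ 0.

(K is a triangulation of the Klein bottle.)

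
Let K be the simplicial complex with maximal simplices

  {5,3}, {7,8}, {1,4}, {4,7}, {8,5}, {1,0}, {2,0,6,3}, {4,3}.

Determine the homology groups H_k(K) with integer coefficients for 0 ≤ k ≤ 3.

H_0 ≅ Z,  H_1 ≅ Z^2,  H_2 = 0,  H_3 = 0.

Take the total order 0 < 1 < 2 < 3 < 4 < 5 < 6 < 7 < 8 on the vertex set. Then K (dimension 3) consists of the simplices:

  0-simplices (9): [0], [1], [2], [3], [4], [5], [6], [7], [8]
  1-simplices (13): [0,1], [0,2], [0,3], [0,6], [1,4], [2,3], [2,6], [3,4], [3,5], [3,6], [4,7], [5,8], [7,8]
  2-simplices (4): [0,2,3], [0,2,6], [0,3,6], [2,3,6]
  3-simplices (1): [0,2,3,6]

so the chain groups are C_0 ≅ Z^9, C_1 ≅ Z^13, C_2 ≅ Z^4, C_3 ≅ Z^1.

∂_1: C_1 → C_0 maps an edge to its endpoints' difference, ∂[p,q] = q − p.
This gives a 9×13 integer matrix of rank 8; reducing to Smith normal form yields diagonal entries (1,1,1,1,1,1,1,1).

Boundary ∂_2: C_2 → C_1 acts by ∂[p,q,r] = [q,r] − [p,r] + [p,q]. For instance
  ∂[2,3,6] = [3,6] − [2,6] + [2,3],
  ∂[0,2,3] = [2,3] − [0,3] + [0,2].
The 13×4 boundary matrix has rank 3 and Smith normal form diag(1,1,1).

∂_3: C_3 → C_2 sends each 3-simplex σ to the alternating sum Σ_i (−1)^i (σ with its i-th vertex removed). For instance
  ∂[0,2,3,6] = [2,3,6] − [0,3,6] + [0,2,6] − [0,2,3].
As a 4×1 matrix over Z this has rank 1, with invariant factors (1).

From H_k ≅ ker(∂_k) / im(∂_{k+1}) we obtain:

  H_0: rank C_0 − rank ∂_1 = 9 − 8 = 1, and the invariant factors of ∂_1 are all 1, so H_0 ≅ Z.
  H_1: rank ker ∂_1 − rank ∂_2 = (13 − 8) − 3 = 2, and the invariant factors of ∂_2 are all 1, so H_1 ≅ Z^2.
  H_2: rank ker ∂_2 − rank ∂_3 = (4 − 3) − 1 = 0, and the invariant factors of ∂_3 are all 1, so H_2 ≅ 0.
  H_3: rank ker ∂_3 − rank ∂_4 = (1 − 1) − 0 = 0, and there is no ∂_4, so H_3 ≅ 0.

As a check, the Euler characteristic is 9 − 13 + 4 − 1 = -1, which agrees with 1 − 2 + 0 − 0 = -1.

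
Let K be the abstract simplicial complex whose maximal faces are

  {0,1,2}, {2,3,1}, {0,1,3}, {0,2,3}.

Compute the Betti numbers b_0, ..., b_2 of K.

b_0 = 1, b_1 = 0, b_2 = 1.

We work with the vertex ordering 0 < 1 < 2 < 3. The simplices of K, each written with vertices in increasing order, are:

  0-simplices (4): [0], [1], [2], [3]
  1-simplices (6): [0,1], [0,2], [0,3], [1,2], [1,3], [2,3]
  2-simplices (4): [0,1,2], [0,1,3], [0,2,3], [1,2,3]

so the chain groups are C_0 ≅ Z^4, C_1 ≅ Z^6, C_2 ≅ Z^4.

∂_1: C_1 → C_0 maps an edge to its endpoints' difference, ∂[p,q] = q − p. For instance
  ∂[0,3] = [3] − [0].
The resulting 4×6 matrix has rank 3, and its Smith normal form has invariant factors (1,1,1).

∂_2: C_2 → C_1 sends each 2-simplex [p,q,r] to [q,r] − [p,r] + [p,q]. For instance
  ∂[1,2,3] = [2,3] − [1,3] + [1,2],
  ∂[0,2,3] = [2,3] − [0,3] + [0,2].
As a 6×4 matrix over Z this has rank 3, with invariant factors (1,1,1).

Now H_k = ker ∂_k / im ∂_{k+1}, so:

  H_0: rank C_0 − rank ∂_1 = 4 − 3 = 1, and the invariant factors of ∂_1 are all 1, so H_0 = Z.
  H_1: rank ker ∂_1 − rank ∂_2 = (6 − 3) − 3 = 0, and the invariant factors of ∂_2 are all 1, so H_1 = 0.
  H_2: rank ker ∂_2 − rank ∂_3 = (4 − 3) − 0 = 1, and there is no ∂_3, so H_2 = Z.

Hence the Betti numbers are b_0 = 1, b_1 = 0, b_2 = 1.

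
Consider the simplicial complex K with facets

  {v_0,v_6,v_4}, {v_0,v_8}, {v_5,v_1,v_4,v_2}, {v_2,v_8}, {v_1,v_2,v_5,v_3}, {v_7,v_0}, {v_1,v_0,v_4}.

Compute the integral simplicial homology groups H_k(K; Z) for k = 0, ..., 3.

H_0 ≅ Z,  H_1 ≅ Z,  H_2 = 0,  H_3 = 0.

Take the total order v_0 < v_1 < v_2 < v_3 < v_4 < v_5 < v_6 < v_7 < v_8 on the vertex set. Then K (dimension 3) consists of the simplices:

  0-simplices (9): [v_0], [v_1], [v_2], [v_3], [v_4], [v_5], [v_6], [v_7], [v_8]
  1-simplices (16): (16 of them)
  2-simplices (9): [v_0,v_1,v_4], [v_0,v_4,v_6], [v_1,v_2,v_3], [v_1,v_2,v_4], [v_1,v_2,v_5], [v_1,v_3,v_5], [v_1,v_4,v_5], [v_2,v_3,v_5], [v_2,v_4,v_5]
  3-simplices (2): [v_1,v_2,v_3,v_5], [v_1,v_2,v_4,v_5]

so the chain groups are C_0 ≅ Z^9, C_1 ≅ Z^16, C_2 ≅ Z^9, C_3 ≅ Z^2.

The boundary map ∂_1: C_1 → C_0 maps an edge to its endpoints' difference, ∂[p,q] = q − p.
The 9×16 boundary matrix has rank 8 and Smith normal form diag(1,1,1,1,1,1,1,1).

Boundary ∂_2: C_2 → C_1 maps a triangle to the signed sum of its edges. For instance
  ∂[v_1,v_3,v_5] = [v_3,v_5] − [v_1,v_5] + [v_1,v_3],
  ∂[v_0,v_1,v_4] = [v_1,v_4] − [v_0,v_4] + [v_0,v_1].
This gives a 16×9 integer matrix of rank 7; reducing to Smith normal form yields diagonal entries (1,1,1,1,1,1,1).

∂_3: C_3 → C_2 sends each 3-simplex σ to the alternating sum Σ_i (−1)^i (σ with its i-th vertex removed). For instance
  ∂[v_1,v_2,v_4,v_5] = [v_2,v_4,v_5] − [v_1,v_4,v_5] + [v_1,v_2,v_5] − [v_1,v_2,v_4],
  ∂[v_1,v_2,v_3,v_5] = [v_2,v_3,v_5] − [v_1,v_3,v_5] + [v_1,v_2,v_5] − [v_1,v_2,v_3].
The 9×2 boundary matrix has rank 2 and Smith normal form diag(1,1).

Reading off H_k = ker ∂_k / im ∂_{k+1}:

  H_0: rank C_0 − rank ∂_1 = 9 − 8 = 1, and the invariant factors of ∂_1 are all 1, so H_0 ≅ Z.
  H_1: rank ker ∂_1 − rank ∂_2 = (16 − 8) − 7 = 1, and the invariant factors of ∂_2 are all 1, so H_1 ≅ Z.
  H_2: rank ker ∂_2 − rank ∂_3 = (9 − 7) − 2 = 0, and the invariant factors of ∂_3 are all 1, so H_2 ≅ 0.
  H_3: rank ker ∂_3 − rank ∂_4 = (2 − 2) − 0 = 0, and there is no ∂_4, so H_3 ≅ 0.

As a check, the Euler characteristic is 9 − 16 + 9 − 2 = 0, which agrees with 1 − 1 + 0 − 0 = 0.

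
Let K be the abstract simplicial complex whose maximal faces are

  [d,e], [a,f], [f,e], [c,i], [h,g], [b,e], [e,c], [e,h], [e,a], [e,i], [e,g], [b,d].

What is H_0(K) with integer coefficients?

Take the total order a < b < c < d < e < f < g < h < i on the vertex set. Then K (dimension 1) consists of the simplices:

  0-simplices (9): a, b, c, d, e, f, g, h, i
  1-simplices (12): ae, af, bd, be, ce, ci, de, ef, eg, eh, ei, gh

giving chain groups C_0 ≅ Z^9, C_1 ≅ Z^12.

Boundary ∂_1: C_1 → C_0 sends each edge [p,q] (with p < q) to q − p. For instance
  ∂af = f − a.
This gives a 9×12 integer matrix of rank 8; reducing to Smith normal form yields diagonal entries (1,1,1,1,1,1,1,1).

From H_k ≅ ker(∂_k) / im(∂_{k+1}) we obtain:

  H_0: rank C_0 − rank ∂_1 = 9 − 8 = 1, and the invariant factors of ∂_1 are all 1, so H_0 = Z.

H_0 = Z.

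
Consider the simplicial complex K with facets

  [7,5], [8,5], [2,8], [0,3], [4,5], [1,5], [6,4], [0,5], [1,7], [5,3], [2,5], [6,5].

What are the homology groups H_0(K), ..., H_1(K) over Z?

H_0 = Z,  H_1 = Z^4.

Order the vertices as 0 < 1 < 2 < 3 < 4 < 5 < 6 < 7 < 8. Listing each simplex with vertices in this order, K has dimension 1 with simplices:

  0-simplices (9): [0], [1], [2], [3], [4], [5], [6], [7], [8]
  1-simplices (12): [0,3], [0,5], [1,5], [1,7], [2,5], [2,8], [3,5], [4,5], [4,6], [5,6], [5,7], [5,8]

so the chain groups are C_0 ≅ Z^9, C_1 ≅ Z^12.

∂_1: C_1 → C_0 is given by ∂[p,q] = [q] − [p]. For instance
  ∂[4,5] = [5] − [4].
The resulting 9×12 matrix has rank 8, and its Smith normal form has invariant factors (1,1,1,1,1,1,1,1).

Now H_k = ker ∂_k / im ∂_{k+1}, so:

  H_0: rank C_0 − rank ∂_1 = 9 − 8 = 1, and the invariant factors of ∂_1 are all 1, so H_0 ≅ Z.
  H_1: rank ker ∂_1 − rank ∂_2 = (12 − 8) − 0 = 4, and there is no ∂_2, so H_1 ≅ Z^4.

As a check, the Euler characteristic is 9 − 12 = -3, which agrees with 1 − 4 = -3.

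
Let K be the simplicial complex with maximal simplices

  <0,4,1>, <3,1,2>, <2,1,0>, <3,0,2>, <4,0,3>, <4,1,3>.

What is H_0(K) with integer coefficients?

H_0 = Z.

Take the total order 0 < 1 < 2 < 3 < 4 on the vertex set. Then K (dimension 2) consists of the simplices:

  0-simplices (5): [0], [1], [2], [3], [4]
  1-simplices (9): [0,1], [0,2], [0,3], [0,4], [1,2], [1,3], [1,4], [2,3], [3,4]
  2-simplices (6): [0,1,2], [0,1,4], [0,2,3], [0,3,4], [1,2,3], [1,3,4]

Hence C_0 ≅ Z^5, C_1 ≅ Z^9, C_2 ≅ Z^6.

Boundary ∂_1: C_1 → C_0 is given by ∂[p,q] = [q] − [p]. For instance
  ∂[2,3] = [3] − [2].
As a 5×9 matrix over Z this has rank 4, with invariant factors (1,1,1,1).

∂_2: C_2 → C_1 acts by ∂[p,q,r] = [q,r] − [p,r] + [p,q]. For instance
  ∂[0,2,3] = [2,3] − [0,3] + [0,2],
  ∂[0,1,2] = [1,2] − [0,2] + [0,1].
The 9×6 boundary matrix has rank 5 and Smith normal form diag(1,1,1,1,1).

Computing H_k = (kernel of ∂_k) / (image of ∂_{k+1}):

  H_0: rank C_0 − rank ∂_1 = 5 − 4 = 1, and the invariant factors of ∂_1 are all 1, so H_0 = Z.

(K is a triangulation of the 2-sphere S^2.)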